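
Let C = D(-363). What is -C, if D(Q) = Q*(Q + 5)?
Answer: -129954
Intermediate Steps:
D(Q) = Q*(5 + Q)
C = 129954 (C = -363*(5 - 363) = -363*(-358) = 129954)
-C = -1*129954 = -129954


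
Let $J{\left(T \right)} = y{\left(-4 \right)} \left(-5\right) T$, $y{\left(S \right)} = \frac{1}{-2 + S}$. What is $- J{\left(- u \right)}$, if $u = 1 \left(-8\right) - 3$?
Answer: $- \frac{55}{6} \approx -9.1667$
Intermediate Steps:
$u = -11$ ($u = -8 - 3 = -11$)
$J{\left(T \right)} = \frac{5 T}{6}$ ($J{\left(T \right)} = \frac{1}{-2 - 4} \left(-5\right) T = \frac{1}{-6} \left(-5\right) T = \left(- \frac{1}{6}\right) \left(-5\right) T = \frac{5 T}{6}$)
$- J{\left(- u \right)} = - \frac{5 \left(\left(-1\right) \left(-11\right)\right)}{6} = - \frac{5 \cdot 11}{6} = \left(-1\right) \frac{55}{6} = - \frac{55}{6}$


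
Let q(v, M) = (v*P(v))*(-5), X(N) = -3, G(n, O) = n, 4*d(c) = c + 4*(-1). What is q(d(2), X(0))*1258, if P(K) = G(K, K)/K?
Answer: 3145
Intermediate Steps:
d(c) = -1 + c/4 (d(c) = (c + 4*(-1))/4 = (c - 4)/4 = (-4 + c)/4 = -1 + c/4)
P(K) = 1 (P(K) = K/K = 1)
q(v, M) = -5*v (q(v, M) = (v*1)*(-5) = v*(-5) = -5*v)
q(d(2), X(0))*1258 = -5*(-1 + (1/4)*2)*1258 = -5*(-1 + 1/2)*1258 = -5*(-1/2)*1258 = (5/2)*1258 = 3145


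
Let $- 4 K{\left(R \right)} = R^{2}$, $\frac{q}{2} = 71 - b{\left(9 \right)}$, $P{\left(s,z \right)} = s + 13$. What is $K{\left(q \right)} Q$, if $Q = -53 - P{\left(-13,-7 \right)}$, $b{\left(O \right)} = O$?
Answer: $203732$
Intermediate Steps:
$P{\left(s,z \right)} = 13 + s$
$Q = -53$ ($Q = -53 - \left(13 - 13\right) = -53 - 0 = -53 + 0 = -53$)
$q = 124$ ($q = 2 \left(71 - 9\right) = 2 \cdot 62 = 124$)
$K{\left(R \right)} = - \frac{R^{2}}{4}$
$K{\left(q \right)} Q = - \frac{124^{2}}{4} \left(-53\right) = \left(- \frac{1}{4}\right) 15376 \left(-53\right) = \left(-3844\right) \left(-53\right) = 203732$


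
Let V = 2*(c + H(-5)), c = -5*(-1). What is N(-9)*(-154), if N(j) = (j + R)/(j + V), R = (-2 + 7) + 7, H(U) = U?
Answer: 154/3 ≈ 51.333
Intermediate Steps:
c = 5
V = 0 (V = 2*(5 - 5) = 2*0 = 0)
R = 12 (R = 5 + 7 = 12)
N(j) = (12 + j)/j (N(j) = (j + 12)/(j + 0) = (12 + j)/j)
N(-9)*(-154) = ((12 - 9)/(-9))*(-154) = -⅑*3*(-154) = -⅓*(-154) = 154/3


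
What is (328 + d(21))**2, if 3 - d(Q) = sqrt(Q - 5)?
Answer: 106929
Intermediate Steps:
d(Q) = 3 - sqrt(-5 + Q) (d(Q) = 3 - sqrt(Q - 5) = 3 - sqrt(-5 + Q))
(328 + d(21))**2 = (328 + (3 - sqrt(-5 + 21)))**2 = (328 + (3 - sqrt(16)))**2 = (328 + (3 - 1*4))**2 = (328 + (3 - 4))**2 = (328 - 1)**2 = 327**2 = 106929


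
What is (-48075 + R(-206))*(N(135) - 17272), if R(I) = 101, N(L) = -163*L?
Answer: 1884274798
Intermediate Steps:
(-48075 + R(-206))*(N(135) - 17272) = (-48075 + 101)*(-163*135 - 17272) = -47974*(-22005 - 17272) = -47974*(-39277) = 1884274798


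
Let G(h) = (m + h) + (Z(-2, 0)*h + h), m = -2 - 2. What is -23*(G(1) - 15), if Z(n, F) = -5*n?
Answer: 161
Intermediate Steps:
m = -4
G(h) = -4 + 12*h (G(h) = (-4 + h) + ((-5*(-2))*h + h) = (-4 + h) + (10*h + h) = (-4 + h) + 11*h = -4 + 12*h)
-23*(G(1) - 15) = -23*((-4 + 12*1) - 15) = -23*((-4 + 12) - 15) = -23*(8 - 15) = -23*(-7) = 161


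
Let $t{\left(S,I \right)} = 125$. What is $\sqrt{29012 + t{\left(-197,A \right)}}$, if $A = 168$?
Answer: $\sqrt{29137} \approx 170.7$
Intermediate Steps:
$\sqrt{29012 + t{\left(-197,A \right)}} = \sqrt{29012 + 125} = \sqrt{29137}$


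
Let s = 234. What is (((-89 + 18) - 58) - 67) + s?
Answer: 38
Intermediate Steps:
(((-89 + 18) - 58) - 67) + s = (((-89 + 18) - 58) - 67) + 234 = ((-71 - 58) - 67) + 234 = (-129 - 67) + 234 = -196 + 234 = 38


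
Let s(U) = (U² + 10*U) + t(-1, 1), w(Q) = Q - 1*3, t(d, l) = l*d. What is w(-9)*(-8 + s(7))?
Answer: -1320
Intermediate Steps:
t(d, l) = d*l
w(Q) = -3 + Q (w(Q) = Q - 3 = -3 + Q)
s(U) = -1 + U² + 10*U (s(U) = (U² + 10*U) - 1*1 = (U² + 10*U) - 1 = -1 + U² + 10*U)
w(-9)*(-8 + s(7)) = (-3 - 9)*(-8 + (-1 + 7² + 10*7)) = -12*(-8 + (-1 + 49 + 70)) = -12*(-8 + 118) = -12*110 = -1320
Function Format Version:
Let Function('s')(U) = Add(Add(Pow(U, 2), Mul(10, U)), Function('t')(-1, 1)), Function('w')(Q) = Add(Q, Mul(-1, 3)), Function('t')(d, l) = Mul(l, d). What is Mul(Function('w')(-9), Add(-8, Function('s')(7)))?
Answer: -1320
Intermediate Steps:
Function('t')(d, l) = Mul(d, l)
Function('w')(Q) = Add(-3, Q) (Function('w')(Q) = Add(Q, -3) = Add(-3, Q))
Function('s')(U) = Add(-1, Pow(U, 2), Mul(10, U)) (Function('s')(U) = Add(Add(Pow(U, 2), Mul(10, U)), Mul(-1, 1)) = Add(Add(Pow(U, 2), Mul(10, U)), -1) = Add(-1, Pow(U, 2), Mul(10, U)))
Mul(Function('w')(-9), Add(-8, Function('s')(7))) = Mul(Add(-3, -9), Add(-8, Add(-1, Pow(7, 2), Mul(10, 7)))) = Mul(-12, Add(-8, Add(-1, 49, 70))) = Mul(-12, Add(-8, 118)) = Mul(-12, 110) = -1320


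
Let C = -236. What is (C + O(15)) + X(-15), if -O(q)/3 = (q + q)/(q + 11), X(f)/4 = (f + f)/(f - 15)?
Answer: -3061/13 ≈ -235.46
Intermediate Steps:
X(f) = 8*f/(-15 + f) (X(f) = 4*((f + f)/(f - 15)) = 4*((2*f)/(-15 + f)) = 4*(2*f/(-15 + f)) = 8*f/(-15 + f))
O(q) = -6*q/(11 + q) (O(q) = -3*(q + q)/(q + 11) = -3*2*q/(11 + q) = -6*q/(11 + q))
(C + O(15)) + X(-15) = (-236 - 6*15/(11 + 15)) + 8*(-15)/(-15 - 15) = (-236 - 6*15/26) + 8*(-15)/(-30) = (-236 - 6*15*1/26) + 8*(-15)*(-1/30) = (-236 - 45/13) + 4 = -3113/13 + 4 = -3061/13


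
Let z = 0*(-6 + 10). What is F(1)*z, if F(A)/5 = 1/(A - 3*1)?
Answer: 0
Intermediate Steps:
z = 0 (z = 0*4 = 0)
F(A) = 5/(-3 + A) (F(A) = 5/(A - 3*1) = 5/(A - 3) = 5/(-3 + A))
F(1)*z = (5/(-3 + 1))*0 = (5/(-2))*0 = (5*(-1/2))*0 = -5/2*0 = 0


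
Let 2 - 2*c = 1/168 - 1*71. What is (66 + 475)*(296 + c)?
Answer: 60439979/336 ≈ 1.7988e+5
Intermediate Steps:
c = 12263/336 (c = 1 - (1/168 - 1*71)/2 = 1 - (1/168 - 71)/2 = 1 - ½*(-11927/168) = 1 + 11927/336 = 12263/336 ≈ 36.497)
(66 + 475)*(296 + c) = (66 + 475)*(296 + 12263/336) = 541*(111719/336) = 60439979/336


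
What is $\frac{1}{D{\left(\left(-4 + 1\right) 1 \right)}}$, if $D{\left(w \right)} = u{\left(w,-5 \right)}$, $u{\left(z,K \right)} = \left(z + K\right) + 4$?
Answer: $- \frac{1}{4} \approx -0.25$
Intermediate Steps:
$u{\left(z,K \right)} = 4 + K + z$ ($u{\left(z,K \right)} = \left(K + z\right) + 4 = 4 + K + z$)
$D{\left(w \right)} = -1 + w$ ($D{\left(w \right)} = 4 - 5 + w = -1 + w$)
$\frac{1}{D{\left(\left(-4 + 1\right) 1 \right)}} = \frac{1}{-1 + \left(-4 + 1\right) 1} = \frac{1}{-1 - 3} = \frac{1}{-4} = - \frac{1}{4}$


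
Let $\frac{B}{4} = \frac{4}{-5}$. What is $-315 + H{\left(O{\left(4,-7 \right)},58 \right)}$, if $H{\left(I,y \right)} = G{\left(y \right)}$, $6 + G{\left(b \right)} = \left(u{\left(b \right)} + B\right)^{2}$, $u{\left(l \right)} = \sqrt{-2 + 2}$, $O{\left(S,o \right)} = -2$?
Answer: $- \frac{7769}{25} \approx -310.76$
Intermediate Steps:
$B = - \frac{16}{5}$ ($B = 4 \frac{4}{-5} = 4 \cdot 4 \left(- \frac{1}{5}\right) = 4 \left(- \frac{4}{5}\right) = - \frac{16}{5} \approx -3.2$)
$u{\left(l \right)} = 0$ ($u{\left(l \right)} = \sqrt{0} = 0$)
$G{\left(b \right)} = \frac{106}{25}$ ($G{\left(b \right)} = -6 + \left(0 - \frac{16}{5}\right)^{2} = -6 + \left(- \frac{16}{5}\right)^{2} = -6 + \frac{256}{25} = \frac{106}{25}$)
$H{\left(I,y \right)} = \frac{106}{25}$
$-315 + H{\left(O{\left(4,-7 \right)},58 \right)} = -315 + \frac{106}{25} = - \frac{7769}{25}$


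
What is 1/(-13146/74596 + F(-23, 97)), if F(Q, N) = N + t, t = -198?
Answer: -37298/3773671 ≈ -0.0098837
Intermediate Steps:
F(Q, N) = -198 + N (F(Q, N) = N - 198 = -198 + N)
1/(-13146/74596 + F(-23, 97)) = 1/(-13146/74596 + (-198 + 97)) = 1/(-13146*1/74596 - 101) = 1/(-6573/37298 - 101) = 1/(-3773671/37298) = -37298/3773671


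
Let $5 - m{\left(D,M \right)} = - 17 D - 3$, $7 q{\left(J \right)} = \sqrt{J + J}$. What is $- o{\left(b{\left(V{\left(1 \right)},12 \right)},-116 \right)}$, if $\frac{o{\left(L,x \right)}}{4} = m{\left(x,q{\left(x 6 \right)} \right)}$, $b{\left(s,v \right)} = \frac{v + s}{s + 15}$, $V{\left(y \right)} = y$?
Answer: $7856$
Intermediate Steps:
$q{\left(J \right)} = \frac{\sqrt{2} \sqrt{J}}{7}$ ($q{\left(J \right)} = \frac{\sqrt{J + J}}{7} = \frac{\sqrt{2 J}}{7} = \frac{\sqrt{2} \sqrt{J}}{7}$)
$b{\left(s,v \right)} = \frac{s + v}{15 + s}$
$m{\left(D,M \right)} = 8 + 17 D$ ($m{\left(D,M \right)} = 5 - \left(- 17 D - 3\right) = 5 - \left(-3 - 17 D\right) = 5 + \left(3 + 17 D\right) = 8 + 17 D$)
$o{\left(L,x \right)} = 32 + 68 x$ ($o{\left(L,x \right)} = 4 \left(8 + 17 x\right) = 32 + 68 x$)
$- o{\left(b{\left(V{\left(1 \right)},12 \right)},-116 \right)} = - (32 + 68 \left(-116\right)) = - (32 - 7888) = \left(-1\right) \left(-7856\right) = 7856$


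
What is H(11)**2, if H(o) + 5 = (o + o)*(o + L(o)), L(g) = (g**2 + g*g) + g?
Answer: 33674809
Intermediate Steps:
L(g) = g + 2*g**2 (L(g) = (g**2 + g**2) + g = 2*g**2 + g = g + 2*g**2)
H(o) = -5 + 2*o*(o + o*(1 + 2*o)) (H(o) = -5 + (o + o)*(o + o*(1 + 2*o)) = -5 + (2*o)*(o + o*(1 + 2*o)) = -5 + 2*o*(o + o*(1 + 2*o)))
H(11)**2 = (-5 + 4*11**2 + 4*11**3)**2 = (-5 + 4*121 + 4*1331)**2 = (-5 + 484 + 5324)**2 = 5803**2 = 33674809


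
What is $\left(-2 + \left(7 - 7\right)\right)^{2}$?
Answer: $4$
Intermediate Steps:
$\left(-2 + \left(7 - 7\right)\right)^{2} = \left(-2 + 0\right)^{2} = \left(-2\right)^{2} = 4$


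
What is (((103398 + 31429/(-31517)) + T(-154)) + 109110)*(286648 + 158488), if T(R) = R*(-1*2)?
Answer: 2985656438635248/31517 ≈ 9.4732e+10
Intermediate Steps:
T(R) = -2*R (T(R) = R*(-2) = -2*R)
(((103398 + 31429/(-31517)) + T(-154)) + 109110)*(286648 + 158488) = (((103398 + 31429/(-31517)) - 2*(-154)) + 109110)*(286648 + 158488) = (((103398 + 31429*(-1/31517)) + 308) + 109110)*445136 = (((103398 - 31429/31517) + 308) + 109110)*445136 = ((3258763337/31517 + 308) + 109110)*445136 = (3268470573/31517 + 109110)*445136 = (6707290443/31517)*445136 = 2985656438635248/31517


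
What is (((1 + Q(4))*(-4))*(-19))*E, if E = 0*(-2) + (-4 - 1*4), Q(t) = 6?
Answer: -4256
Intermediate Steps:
E = -8 (E = 0 + (-4 - 4) = 0 - 8 = -8)
(((1 + Q(4))*(-4))*(-19))*E = (((1 + 6)*(-4))*(-19))*(-8) = ((7*(-4))*(-19))*(-8) = -28*(-19)*(-8) = 532*(-8) = -4256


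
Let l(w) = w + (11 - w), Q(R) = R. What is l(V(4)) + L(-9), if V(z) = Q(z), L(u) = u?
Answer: 2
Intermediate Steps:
V(z) = z
l(w) = 11
l(V(4)) + L(-9) = 11 - 9 = 2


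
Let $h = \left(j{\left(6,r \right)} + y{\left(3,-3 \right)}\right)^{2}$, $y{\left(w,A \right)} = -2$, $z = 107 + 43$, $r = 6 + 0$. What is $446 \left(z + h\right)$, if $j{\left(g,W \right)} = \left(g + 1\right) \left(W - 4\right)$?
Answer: $131124$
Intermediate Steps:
$r = 6$
$z = 150$
$j{\left(g,W \right)} = \left(1 + g\right) \left(-4 + W\right)$
$h = 144$ ($h = \left(\left(-4 + 6 - 24 + 6 \cdot 6\right) - 2\right)^{2} = \left(\left(-4 + 6 - 24 + 36\right) - 2\right)^{2} = \left(14 - 2\right)^{2} = 12^{2} = 144$)
$446 \left(z + h\right) = 446 \left(150 + 144\right) = 446 \cdot 294 = 131124$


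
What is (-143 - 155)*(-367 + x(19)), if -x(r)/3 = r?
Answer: 126352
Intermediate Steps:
x(r) = -3*r
(-143 - 155)*(-367 + x(19)) = (-143 - 155)*(-367 - 3*19) = -298*(-367 - 57) = -298*(-424) = 126352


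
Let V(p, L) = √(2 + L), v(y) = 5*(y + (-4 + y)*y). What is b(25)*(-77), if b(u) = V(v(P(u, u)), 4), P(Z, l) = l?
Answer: -77*√6 ≈ -188.61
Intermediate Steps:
v(y) = 5*y + 5*y*(-4 + y) (v(y) = 5*(y + y*(-4 + y)) = 5*y + 5*y*(-4 + y))
b(u) = √6 (b(u) = √(2 + 4) = √6)
b(25)*(-77) = √6*(-77) = -77*√6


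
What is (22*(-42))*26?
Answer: -24024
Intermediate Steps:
(22*(-42))*26 = -924*26 = -24024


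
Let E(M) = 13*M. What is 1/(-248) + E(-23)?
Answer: -74153/248 ≈ -299.00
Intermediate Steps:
1/(-248) + E(-23) = 1/(-248) + 13*(-23) = -1/248 - 299 = -74153/248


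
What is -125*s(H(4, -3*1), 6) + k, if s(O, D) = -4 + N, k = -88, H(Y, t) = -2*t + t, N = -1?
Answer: 537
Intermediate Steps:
H(Y, t) = -t
s(O, D) = -5 (s(O, D) = -4 - 1 = -5)
-125*s(H(4, -3*1), 6) + k = -125*(-5) - 88 = 625 - 88 = 537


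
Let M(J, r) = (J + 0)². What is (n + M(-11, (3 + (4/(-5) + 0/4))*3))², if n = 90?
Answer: 44521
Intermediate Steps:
M(J, r) = J²
(n + M(-11, (3 + (4/(-5) + 0/4))*3))² = (90 + (-11)²)² = (90 + 121)² = 211² = 44521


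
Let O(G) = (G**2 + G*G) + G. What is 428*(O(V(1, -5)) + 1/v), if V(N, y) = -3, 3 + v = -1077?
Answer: 1733293/270 ≈ 6419.6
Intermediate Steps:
v = -1080 (v = -3 - 1077 = -1080)
O(G) = G + 2*G**2 (O(G) = (G**2 + G**2) + G = 2*G**2 + G = G + 2*G**2)
428*(O(V(1, -5)) + 1/v) = 428*(-3*(1 + 2*(-3)) + 1/(-1080)) = 428*(-3*(1 - 6) - 1/1080) = 428*(-3*(-5) - 1/1080) = 428*(15 - 1/1080) = 428*(16199/1080) = 1733293/270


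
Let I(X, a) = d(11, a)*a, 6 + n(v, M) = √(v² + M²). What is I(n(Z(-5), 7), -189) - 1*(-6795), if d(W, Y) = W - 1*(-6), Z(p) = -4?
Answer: 3582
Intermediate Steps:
d(W, Y) = 6 + W (d(W, Y) = W + 6 = 6 + W)
n(v, M) = -6 + √(M² + v²) (n(v, M) = -6 + √(v² + M²) = -6 + √(M² + v²))
I(X, a) = 17*a (I(X, a) = (6 + 11)*a = 17*a)
I(n(Z(-5), 7), -189) - 1*(-6795) = 17*(-189) - 1*(-6795) = -3213 + 6795 = 3582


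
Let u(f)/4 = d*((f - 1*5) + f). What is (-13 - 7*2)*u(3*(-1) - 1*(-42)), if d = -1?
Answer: 7884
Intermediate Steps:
u(f) = 20 - 8*f (u(f) = 4*(-((f - 1*5) + f)) = 4*(-((f - 5) + f)) = 4*(-((-5 + f) + f)) = 4*(-(-5 + 2*f)) = 4*(5 - 2*f) = 20 - 8*f)
(-13 - 7*2)*u(3*(-1) - 1*(-42)) = (-13 - 7*2)*(20 - 8*(3*(-1) - 1*(-42))) = (-13 - 14)*(20 - 8*(-3 + 42)) = -27*(20 - 8*39) = -27*(20 - 312) = -27*(-292) = 7884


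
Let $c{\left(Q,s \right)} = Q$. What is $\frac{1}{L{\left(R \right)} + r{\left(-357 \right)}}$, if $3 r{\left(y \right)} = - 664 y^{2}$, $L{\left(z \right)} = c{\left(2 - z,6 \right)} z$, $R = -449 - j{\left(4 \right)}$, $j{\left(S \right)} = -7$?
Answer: $- \frac{1}{28404960} \approx -3.5205 \cdot 10^{-8}$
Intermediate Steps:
$R = -442$ ($R = -449 - -7 = -449 + 7 = -442$)
$L{\left(z \right)} = z \left(2 - z\right)$ ($L{\left(z \right)} = \left(2 - z\right) z = z \left(2 - z\right)$)
$r{\left(y \right)} = - \frac{664 y^{2}}{3}$ ($r{\left(y \right)} = \frac{\left(-664\right) y^{2}}{3} = - \frac{664 y^{2}}{3}$)
$\frac{1}{L{\left(R \right)} + r{\left(-357 \right)}} = \frac{1}{- 442 \left(2 - -442\right) - \frac{664 \left(-357\right)^{2}}{3}} = \frac{1}{- 442 \left(2 + 442\right) - 28208712} = \frac{1}{\left(-442\right) 444 - 28208712} = \frac{1}{-196248 - 28208712} = \frac{1}{-28404960} = - \frac{1}{28404960}$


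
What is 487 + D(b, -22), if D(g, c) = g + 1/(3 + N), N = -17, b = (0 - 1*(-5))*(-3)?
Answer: 6607/14 ≈ 471.93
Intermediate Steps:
b = -15 (b = (0 + 5)*(-3) = 5*(-3) = -15)
D(g, c) = -1/14 + g (D(g, c) = g + 1/(3 - 17) = g + 1/(-14) = g - 1/14 = -1/14 + g)
487 + D(b, -22) = 487 + (-1/14 - 15) = 487 - 211/14 = 6607/14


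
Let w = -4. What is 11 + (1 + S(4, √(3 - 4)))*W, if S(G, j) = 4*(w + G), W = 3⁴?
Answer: 92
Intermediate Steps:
W = 81
S(G, j) = -16 + 4*G (S(G, j) = 4*(-4 + G) = -16 + 4*G)
11 + (1 + S(4, √(3 - 4)))*W = 11 + (1 + (-16 + 4*4))*81 = 11 + (1 + (-16 + 16))*81 = 11 + (1 + 0)*81 = 11 + 1*81 = 11 + 81 = 92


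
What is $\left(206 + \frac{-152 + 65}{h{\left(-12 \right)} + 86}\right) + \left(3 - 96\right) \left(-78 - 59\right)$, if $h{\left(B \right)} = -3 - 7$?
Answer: $\frac{983885}{76} \approx 12946.0$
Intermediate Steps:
$h{\left(B \right)} = -10$ ($h{\left(B \right)} = -3 - 7 = -10$)
$\left(206 + \frac{-152 + 65}{h{\left(-12 \right)} + 86}\right) + \left(3 - 96\right) \left(-78 - 59\right) = \left(206 + \frac{-152 + 65}{-10 + 86}\right) + \left(3 - 96\right) \left(-78 - 59\right) = \left(206 - \frac{87}{76}\right) - -12741 = \left(206 - \frac{87}{76}\right) + 12741 = \frac{15569}{76} + 12741 = \frac{983885}{76}$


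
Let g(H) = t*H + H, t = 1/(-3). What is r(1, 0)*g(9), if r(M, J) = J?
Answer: 0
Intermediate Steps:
t = -⅓ ≈ -0.33333
g(H) = 2*H/3 (g(H) = -H/3 + H = 2*H/3)
r(1, 0)*g(9) = 0*((⅔)*9) = 0*6 = 0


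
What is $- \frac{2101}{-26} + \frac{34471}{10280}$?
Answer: $\frac{11247263}{133640} \approx 84.161$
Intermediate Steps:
$- \frac{2101}{-26} + \frac{34471}{10280} = \left(-2101\right) \left(- \frac{1}{26}\right) + 34471 \cdot \frac{1}{10280} = \frac{2101}{26} + \frac{34471}{10280} = \frac{11247263}{133640}$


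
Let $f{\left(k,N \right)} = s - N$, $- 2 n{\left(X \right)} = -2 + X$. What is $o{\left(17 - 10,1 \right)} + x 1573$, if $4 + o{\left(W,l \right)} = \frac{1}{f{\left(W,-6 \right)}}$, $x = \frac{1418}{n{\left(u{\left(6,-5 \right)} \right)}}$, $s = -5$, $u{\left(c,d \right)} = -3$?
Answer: $\frac{4461013}{5} \approx 8.922 \cdot 10^{5}$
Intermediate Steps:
$n{\left(X \right)} = 1 - \frac{X}{2}$ ($n{\left(X \right)} = - \frac{-2 + X}{2} = 1 - \frac{X}{2}$)
$f{\left(k,N \right)} = -5 - N$
$x = \frac{2836}{5}$ ($x = \frac{1418}{1 - - \frac{3}{2}} = \frac{1418}{1 + \frac{3}{2}} = \frac{1418}{\frac{5}{2}} = 1418 \cdot \frac{2}{5} = \frac{2836}{5} \approx 567.2$)
$o{\left(W,l \right)} = -3$ ($o{\left(W,l \right)} = -4 + \frac{1}{-5 - -6} = -4 + \frac{1}{-5 + 6} = -4 + 1^{-1} = -4 + 1 = -3$)
$o{\left(17 - 10,1 \right)} + x 1573 = -3 + \frac{2836}{5} \cdot 1573 = -3 + \frac{4461028}{5} = \frac{4461013}{5}$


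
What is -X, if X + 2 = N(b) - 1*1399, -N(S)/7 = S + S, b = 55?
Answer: 2171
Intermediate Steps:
N(S) = -14*S (N(S) = -7*(S + S) = -14*S)
X = -2171 (X = -2 + (-14*55 - 1*1399) = -2 + (-770 - 1399) = -2 - 2169 = -2171)
-X = -1*(-2171) = 2171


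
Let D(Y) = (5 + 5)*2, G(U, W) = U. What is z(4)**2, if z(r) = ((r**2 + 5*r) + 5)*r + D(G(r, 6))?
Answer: 33856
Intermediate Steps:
D(Y) = 20 (D(Y) = 10*2 = 20)
z(r) = 20 + r*(5 + r**2 + 5*r) (z(r) = ((r**2 + 5*r) + 5)*r + 20 = (5 + r**2 + 5*r)*r + 20 = r*(5 + r**2 + 5*r) + 20 = 20 + r*(5 + r**2 + 5*r))
z(4)**2 = (20 + 4**3 + 5*4 + 5*4**2)**2 = (20 + 64 + 20 + 5*16)**2 = (20 + 64 + 20 + 80)**2 = 184**2 = 33856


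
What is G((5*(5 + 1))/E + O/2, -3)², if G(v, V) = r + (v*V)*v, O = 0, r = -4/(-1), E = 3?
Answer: 87616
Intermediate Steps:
r = 4 (r = -4*(-1) = 4)
G(v, V) = 4 + V*v² (G(v, V) = 4 + (v*V)*v = 4 + (V*v)*v = 4 + V*v²)
G((5*(5 + 1))/E + O/2, -3)² = (4 - 3*((5*(5 + 1))/3 + 0/2)²)² = (4 - 3*((5*6)*(⅓) + 0*(½))²)² = (4 - 3*(30*(⅓) + 0)²)² = (4 - 3*(10 + 0)²)² = (4 - 3*10²)² = (4 - 3*100)² = (4 - 300)² = (-296)² = 87616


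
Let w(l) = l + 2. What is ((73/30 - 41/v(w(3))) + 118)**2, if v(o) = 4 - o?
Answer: 23454649/900 ≈ 26061.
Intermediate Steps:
w(l) = 2 + l
((73/30 - 41/v(w(3))) + 118)**2 = ((73/30 - 41/(4 - (2 + 3))) + 118)**2 = ((73*(1/30) - 41/(4 - 1*5)) + 118)**2 = ((73/30 - 41/(4 - 5)) + 118)**2 = ((73/30 - 41/(-1)) + 118)**2 = ((73/30 - 41*(-1)) + 118)**2 = ((73/30 + 41) + 118)**2 = (1303/30 + 118)**2 = (4843/30)**2 = 23454649/900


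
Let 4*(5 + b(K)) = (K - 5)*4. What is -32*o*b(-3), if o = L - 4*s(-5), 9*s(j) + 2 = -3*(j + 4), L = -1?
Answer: -5408/9 ≈ -600.89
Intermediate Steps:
b(K) = -10 + K (b(K) = -5 + ((K - 5)*4)/4 = -5 + ((-5 + K)*4)/4 = -5 + (-20 + 4*K)/4 = -5 + (-5 + K) = -10 + K)
s(j) = -14/9 - j/3 (s(j) = -2/9 + (-3*(j + 4))/9 = -2/9 + (-3*(4 + j))/9 = -2/9 + (-12 - 3*j)/9 = -2/9 + (-4/3 - j/3) = -14/9 - j/3)
o = -13/9 (o = -1 - 4*(-14/9 - 1/3*(-5)) = -1 - 4*(-14/9 + 5/3) = -1 - 4*1/9 = -1 - 4/9 = -13/9 ≈ -1.4444)
-32*o*b(-3) = -(-416)*(-10 - 3)/9 = -(-416)*(-13)/9 = -32*169/9 = -5408/9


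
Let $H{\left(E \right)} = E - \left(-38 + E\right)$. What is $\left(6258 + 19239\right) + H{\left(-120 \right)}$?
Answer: $25535$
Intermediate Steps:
$H{\left(E \right)} = 38$
$\left(6258 + 19239\right) + H{\left(-120 \right)} = \left(6258 + 19239\right) + 38 = 25497 + 38 = 25535$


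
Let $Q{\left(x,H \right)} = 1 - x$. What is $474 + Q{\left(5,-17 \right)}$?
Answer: $470$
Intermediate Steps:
$474 + Q{\left(5,-17 \right)} = 474 + \left(1 - 5\right) = 474 - 4 = 470$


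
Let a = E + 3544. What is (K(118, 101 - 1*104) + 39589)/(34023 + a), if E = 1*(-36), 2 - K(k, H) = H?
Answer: 39594/37531 ≈ 1.0550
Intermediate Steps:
K(k, H) = 2 - H
E = -36
a = 3508 (a = -36 + 3544 = 3508)
(K(118, 101 - 1*104) + 39589)/(34023 + a) = ((2 - (101 - 1*104)) + 39589)/(34023 + 3508) = ((2 - (101 - 104)) + 39589)/37531 = ((2 - 1*(-3)) + 39589)*(1/37531) = ((2 + 3) + 39589)*(1/37531) = (5 + 39589)*(1/37531) = 39594*(1/37531) = 39594/37531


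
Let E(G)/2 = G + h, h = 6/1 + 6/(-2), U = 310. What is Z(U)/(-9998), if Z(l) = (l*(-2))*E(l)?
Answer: 194060/4999 ≈ 38.820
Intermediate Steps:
h = 3 (h = 6*1 + 6*(-1/2) = 6 - 3 = 3)
E(G) = 6 + 2*G (E(G) = 2*(G + 3) = 2*(3 + G) = 6 + 2*G)
Z(l) = -2*l*(6 + 2*l) (Z(l) = (l*(-2))*(6 + 2*l) = (-2*l)*(6 + 2*l) = -2*l*(6 + 2*l))
Z(U)/(-9998) = -4*310*(3 + 310)/(-9998) = -4*310*313*(-1/9998) = -388120*(-1/9998) = 194060/4999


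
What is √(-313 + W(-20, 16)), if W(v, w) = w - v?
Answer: I*√277 ≈ 16.643*I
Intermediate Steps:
√(-313 + W(-20, 16)) = √(-313 + (16 - 1*(-20))) = √(-313 + (16 + 20)) = √(-313 + 36) = √(-277) = I*√277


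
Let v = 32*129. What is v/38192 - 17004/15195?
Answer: -12222746/12090155 ≈ -1.0110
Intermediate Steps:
v = 4128
v/38192 - 17004/15195 = 4128/38192 - 17004/15195 = 4128*(1/38192) - 17004*1/15195 = 258/2387 - 5668/5065 = -12222746/12090155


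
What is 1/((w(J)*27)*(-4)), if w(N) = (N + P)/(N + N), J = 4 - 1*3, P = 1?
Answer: -1/108 ≈ -0.0092593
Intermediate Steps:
J = 1 (J = 4 - 3 = 1)
w(N) = (1 + N)/(2*N) (w(N) = (N + 1)/(N + N) = (1 + N)/((2*N)) = (1 + N)*(1/(2*N)) = (1 + N)/(2*N))
1/((w(J)*27)*(-4)) = 1/((((½)*(1 + 1)/1)*27)*(-4)) = 1/((((½)*1*2)*27)*(-4)) = 1/((1*27)*(-4)) = 1/(27*(-4)) = 1/(-108) = -1/108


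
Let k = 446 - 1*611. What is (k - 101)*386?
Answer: -102676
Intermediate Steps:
k = -165 (k = 446 - 611 = -165)
(k - 101)*386 = (-165 - 101)*386 = -266*386 = -102676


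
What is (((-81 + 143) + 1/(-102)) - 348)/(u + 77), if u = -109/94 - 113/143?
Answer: -196071733/51450075 ≈ -3.8109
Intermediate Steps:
u = -26209/13442 (u = -109*1/94 - 113*1/143 = -109/94 - 113/143 = -26209/13442 ≈ -1.9498)
(((-81 + 143) + 1/(-102)) - 348)/(u + 77) = (((-81 + 143) + 1/(-102)) - 348)/(-26209/13442 + 77) = ((62 - 1/102) - 348)/(1008825/13442) = (6323/102 - 348)*(13442/1008825) = -29173/102*13442/1008825 = -196071733/51450075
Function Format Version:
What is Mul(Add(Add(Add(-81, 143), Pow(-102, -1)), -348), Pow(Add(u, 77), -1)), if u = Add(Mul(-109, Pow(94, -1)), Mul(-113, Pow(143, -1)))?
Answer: Rational(-196071733, 51450075) ≈ -3.8109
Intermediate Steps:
u = Rational(-26209, 13442) (u = Add(Mul(-109, Rational(1, 94)), Mul(-113, Rational(1, 143))) = Add(Rational(-109, 94), Rational(-113, 143)) = Rational(-26209, 13442) ≈ -1.9498)
Mul(Add(Add(Add(-81, 143), Pow(-102, -1)), -348), Pow(Add(u, 77), -1)) = Mul(Add(Add(Add(-81, 143), Pow(-102, -1)), -348), Pow(Add(Rational(-26209, 13442), 77), -1)) = Mul(Add(Add(62, Rational(-1, 102)), -348), Pow(Rational(1008825, 13442), -1)) = Mul(Add(Rational(6323, 102), -348), Rational(13442, 1008825)) = Mul(Rational(-29173, 102), Rational(13442, 1008825)) = Rational(-196071733, 51450075)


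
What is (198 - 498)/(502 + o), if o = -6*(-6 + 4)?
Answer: -150/257 ≈ -0.58366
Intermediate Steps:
o = 12 (o = -6*(-2) = 12)
(198 - 498)/(502 + o) = (198 - 498)/(502 + 12) = -300/514 = -300*1/514 = -150/257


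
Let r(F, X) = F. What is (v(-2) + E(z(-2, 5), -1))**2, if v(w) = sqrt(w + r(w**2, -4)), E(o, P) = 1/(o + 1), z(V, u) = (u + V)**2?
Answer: 201/100 + sqrt(2)/5 ≈ 2.2928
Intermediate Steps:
z(V, u) = (V + u)**2
E(o, P) = 1/(1 + o)
v(w) = sqrt(w + w**2)
(v(-2) + E(z(-2, 5), -1))**2 = (sqrt(-2*(1 - 2)) + 1/(1 + (-2 + 5)**2))**2 = (sqrt(-2*(-1)) + 1/(1 + 3**2))**2 = (sqrt(2) + 1/(1 + 9))**2 = (sqrt(2) + 1/10)**2 = (1/10 + sqrt(2))**2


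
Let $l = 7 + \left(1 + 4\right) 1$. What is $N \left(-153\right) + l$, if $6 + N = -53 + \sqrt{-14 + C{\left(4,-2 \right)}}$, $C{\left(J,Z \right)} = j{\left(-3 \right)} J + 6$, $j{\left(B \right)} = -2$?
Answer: $9039 - 612 i \approx 9039.0 - 612.0 i$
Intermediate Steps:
$C{\left(J,Z \right)} = 6 - 2 J$ ($C{\left(J,Z \right)} = - 2 J + 6 = 6 - 2 J$)
$l = 12$ ($l = 7 + 5 \cdot 1 = 7 + 5 = 12$)
$N = -59 + 4 i$ ($N = -6 - \left(53 - \sqrt{-14 + \left(6 - 8\right)}\right) = -6 - \left(53 - \sqrt{-14 - 2}\right) = -6 - \left(53 - \sqrt{-16}\right) = -6 - \left(53 - 4 i\right) = -59 + 4 i \approx -59.0 + 4.0 i$)
$N \left(-153\right) + l = \left(-59 + 4 i\right) \left(-153\right) + 12 = \left(9027 - 612 i\right) + 12 = 9039 - 612 i$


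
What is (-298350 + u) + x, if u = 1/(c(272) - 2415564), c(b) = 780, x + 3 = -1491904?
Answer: -4323083959489/2414784 ≈ -1.7903e+6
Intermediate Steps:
x = -1491907 (x = -3 - 1491904 = -1491907)
u = -1/2414784 (u = 1/(780 - 2415564) = 1/(-2414784) = -1/2414784 ≈ -4.1412e-7)
(-298350 + u) + x = (-298350 - 1/2414784) - 1491907 = -720450806401/2414784 - 1491907 = -4323083959489/2414784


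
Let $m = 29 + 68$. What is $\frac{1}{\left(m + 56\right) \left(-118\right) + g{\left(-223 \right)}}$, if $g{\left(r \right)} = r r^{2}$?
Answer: $- \frac{1}{11107621} \approx -9.0028 \cdot 10^{-8}$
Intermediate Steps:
$m = 97$
$g{\left(r \right)} = r^{3}$
$\frac{1}{\left(m + 56\right) \left(-118\right) + g{\left(-223 \right)}} = \frac{1}{\left(97 + 56\right) \left(-118\right) + \left(-223\right)^{3}} = \frac{1}{153 \left(-118\right) - 11089567} = \frac{1}{-18054 - 11089567} = \frac{1}{-11107621} = - \frac{1}{11107621}$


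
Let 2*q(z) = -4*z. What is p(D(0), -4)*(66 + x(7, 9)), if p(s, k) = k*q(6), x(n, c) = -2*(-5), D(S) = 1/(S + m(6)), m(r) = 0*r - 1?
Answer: 3648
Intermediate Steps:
m(r) = -1 (m(r) = 0 - 1 = -1)
q(z) = -2*z (q(z) = (-4*z)/2 = -2*z)
D(S) = 1/(-1 + S) (D(S) = 1/(S - 1) = 1/(-1 + S))
x(n, c) = 10
p(s, k) = -12*k (p(s, k) = k*(-2*6) = k*(-12) = -12*k)
p(D(0), -4)*(66 + x(7, 9)) = (-12*(-4))*(66 + 10) = 48*76 = 3648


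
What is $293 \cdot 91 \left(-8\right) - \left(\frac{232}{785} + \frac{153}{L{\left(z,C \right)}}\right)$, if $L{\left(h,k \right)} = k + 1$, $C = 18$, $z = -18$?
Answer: $- \frac{3181553673}{14915} \approx -2.1331 \cdot 10^{5}$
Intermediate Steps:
$L{\left(h,k \right)} = 1 + k$
$293 \cdot 91 \left(-8\right) - \left(\frac{232}{785} + \frac{153}{L{\left(z,C \right)}}\right) = 293 \cdot 91 \left(-8\right) - \left(\frac{232}{785} + \frac{153}{1 + 18}\right) = 293 \left(-728\right) - \left(\frac{232}{785} + \frac{153}{19}\right) = -213304 - \frac{124513}{14915} = - \frac{3181553673}{14915}$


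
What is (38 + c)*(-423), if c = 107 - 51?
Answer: -39762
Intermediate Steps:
c = 56
(38 + c)*(-423) = (38 + 56)*(-423) = 94*(-423) = -39762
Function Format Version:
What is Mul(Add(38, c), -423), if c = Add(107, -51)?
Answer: -39762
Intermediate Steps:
c = 56
Mul(Add(38, c), -423) = Mul(Add(38, 56), -423) = Mul(94, -423) = -39762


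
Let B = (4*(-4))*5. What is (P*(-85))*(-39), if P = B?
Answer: -265200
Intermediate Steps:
B = -80 (B = -16*5 = -80)
P = -80
(P*(-85))*(-39) = -80*(-85)*(-39) = 6800*(-39) = -265200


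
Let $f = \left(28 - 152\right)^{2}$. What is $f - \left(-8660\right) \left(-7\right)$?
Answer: $-45244$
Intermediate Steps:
$f = 15376$ ($f = \left(-124\right)^{2} = 15376$)
$f - \left(-8660\right) \left(-7\right) = 15376 - \left(-8660\right) \left(-7\right) = 15376 - 60620 = -45244$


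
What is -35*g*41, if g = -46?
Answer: 66010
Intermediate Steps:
-35*g*41 = -35*(-46)*41 = 1610*41 = 66010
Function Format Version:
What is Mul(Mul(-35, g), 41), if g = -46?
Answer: 66010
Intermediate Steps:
Mul(Mul(-35, g), 41) = Mul(Mul(-35, -46), 41) = Mul(1610, 41) = 66010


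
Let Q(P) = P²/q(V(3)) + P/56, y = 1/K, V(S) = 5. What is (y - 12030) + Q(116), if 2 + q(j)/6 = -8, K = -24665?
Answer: -2538483331/207186 ≈ -12252.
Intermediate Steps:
y = -1/24665 (y = 1/(-24665) = -1/24665 ≈ -4.0543e-5)
q(j) = -60 (q(j) = -12 + 6*(-8) = -12 - 48 = -60)
Q(P) = -P²/60 + P/56 (Q(P) = P²/(-60) + P/56 = P²*(-1/60) + P*(1/56) = -P²/60 + P/56)
(y - 12030) + Q(116) = (-1/24665 - 12030) + (1/840)*116*(15 - 14*116) = -296719951/24665 + (1/840)*116*(15 - 1624) = -296719951/24665 + (1/840)*116*(-1609) = -296719951/24665 - 46661/210 = -2538483331/207186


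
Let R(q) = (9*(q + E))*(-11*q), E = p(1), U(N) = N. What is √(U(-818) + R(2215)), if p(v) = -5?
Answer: 2*I*√121155167 ≈ 22014.0*I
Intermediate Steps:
E = -5
R(q) = -11*q*(-45 + 9*q) (R(q) = (9*(q - 5))*(-11*q) = (9*(-5 + q))*(-11*q) = (-45 + 9*q)*(-11*q) = -11*q*(-45 + 9*q))
√(U(-818) + R(2215)) = √(-818 + 99*2215*(5 - 1*2215)) = √(-818 + 99*2215*(5 - 2215)) = √(-818 + 99*2215*(-2210)) = √(-818 - 484619850) = √(-484620668) = 2*I*√121155167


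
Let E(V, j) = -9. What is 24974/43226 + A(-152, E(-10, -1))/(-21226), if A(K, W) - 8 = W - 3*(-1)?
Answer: 132502918/229378769 ≈ 0.57766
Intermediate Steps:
A(K, W) = 11 + W (A(K, W) = 8 + (W - 3*(-1)) = 8 + (W + 3) = 8 + (3 + W) = 11 + W)
24974/43226 + A(-152, E(-10, -1))/(-21226) = 24974/43226 + (11 - 9)/(-21226) = 24974*(1/43226) + 2*(-1/21226) = 12487/21613 - 1/10613 = 132502918/229378769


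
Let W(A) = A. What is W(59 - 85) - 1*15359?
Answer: -15385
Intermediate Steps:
W(59 - 85) - 1*15359 = (59 - 85) - 1*15359 = -26 - 15359 = -15385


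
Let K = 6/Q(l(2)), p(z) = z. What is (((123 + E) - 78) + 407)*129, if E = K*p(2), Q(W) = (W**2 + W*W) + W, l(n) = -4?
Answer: 408543/7 ≈ 58363.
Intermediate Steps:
Q(W) = W + 2*W**2 (Q(W) = (W**2 + W**2) + W = 2*W**2 + W = W + 2*W**2)
K = 3/14 (K = 6/((-4*(1 + 2*(-4)))) = 6/((-4*(1 - 8))) = 6/((-4*(-7))) = 6/28 = 6*(1/28) = 3/14 ≈ 0.21429)
E = 3/7 (E = (3/14)*2 = 3/7 ≈ 0.42857)
(((123 + E) - 78) + 407)*129 = (((123 + 3/7) - 78) + 407)*129 = ((864/7 - 78) + 407)*129 = (318/7 + 407)*129 = (3167/7)*129 = 408543/7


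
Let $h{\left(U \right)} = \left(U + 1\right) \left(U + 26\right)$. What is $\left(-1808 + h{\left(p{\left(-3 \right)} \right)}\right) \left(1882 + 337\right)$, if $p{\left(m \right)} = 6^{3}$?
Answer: $112516614$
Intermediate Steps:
$p{\left(m \right)} = 216$
$h{\left(U \right)} = \left(1 + U\right) \left(26 + U\right)$
$\left(-1808 + h{\left(p{\left(-3 \right)} \right)}\right) \left(1882 + 337\right) = \left(-1808 + \left(26 + 216^{2} + 27 \cdot 216\right)\right) \left(1882 + 337\right) = \left(-1808 + \left(26 + 46656 + 5832\right)\right) 2219 = \left(-1808 + 52514\right) 2219 = 50706 \cdot 2219 = 112516614$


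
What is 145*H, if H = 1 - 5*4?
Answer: -2755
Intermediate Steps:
H = -19 (H = 1 - 20 = -19)
145*H = 145*(-19) = -2755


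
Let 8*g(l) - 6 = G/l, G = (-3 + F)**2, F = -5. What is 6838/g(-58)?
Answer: 793208/71 ≈ 11172.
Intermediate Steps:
G = 64 (G = (-3 - 5)**2 = (-8)**2 = 64)
g(l) = 3/4 + 8/l (g(l) = 3/4 + (64/l)/8 = 3/4 + 8/l)
6838/g(-58) = 6838/(3/4 + 8/(-58)) = 6838/(3/4 + 8*(-1/58)) = 6838/(3/4 - 4/29) = 6838/(71/116) = 6838*(116/71) = 793208/71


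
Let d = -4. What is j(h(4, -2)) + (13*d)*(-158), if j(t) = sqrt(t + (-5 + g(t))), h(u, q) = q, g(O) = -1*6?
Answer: 8216 + I*sqrt(13) ≈ 8216.0 + 3.6056*I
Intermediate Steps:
g(O) = -6
j(t) = sqrt(-11 + t) (j(t) = sqrt(t + (-5 - 6)) = sqrt(t - 11) = sqrt(-11 + t))
j(h(4, -2)) + (13*d)*(-158) = sqrt(-11 - 2) + (13*(-4))*(-158) = sqrt(-13) - 52*(-158) = I*sqrt(13) + 8216 = 8216 + I*sqrt(13)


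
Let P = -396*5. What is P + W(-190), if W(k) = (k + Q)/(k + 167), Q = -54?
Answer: -45296/23 ≈ -1969.4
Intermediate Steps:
P = -1980
W(k) = (-54 + k)/(167 + k) (W(k) = (k - 54)/(k + 167) = (-54 + k)/(167 + k))
P + W(-190) = -1980 + (-54 - 190)/(167 - 190) = -1980 - 244/(-23) = -1980 - 1/23*(-244) = -1980 + 244/23 = -45296/23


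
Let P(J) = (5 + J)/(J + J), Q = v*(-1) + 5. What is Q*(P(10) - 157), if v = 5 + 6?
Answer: 1875/2 ≈ 937.50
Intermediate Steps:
v = 11
Q = -6 (Q = 11*(-1) + 5 = -11 + 5 = -6)
P(J) = (5 + J)/(2*J) (P(J) = (5 + J)/((2*J)) = (5 + J)*(1/(2*J)) = (5 + J)/(2*J))
Q*(P(10) - 157) = -6*((½)*(5 + 10)/10 - 157) = -6*((½)*(⅒)*15 - 157) = -6*(¾ - 157) = -6*(-625/4) = 1875/2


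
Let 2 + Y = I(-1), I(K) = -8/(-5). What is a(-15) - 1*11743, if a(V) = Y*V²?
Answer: -11833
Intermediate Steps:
I(K) = 8/5 (I(K) = -8*(-⅕) = 8/5)
Y = -⅖ (Y = -2 + 8/5 = -⅖ ≈ -0.40000)
a(V) = -2*V²/5
a(-15) - 1*11743 = -⅖*(-15)² - 1*11743 = -⅖*225 - 11743 = -90 - 11743 = -11833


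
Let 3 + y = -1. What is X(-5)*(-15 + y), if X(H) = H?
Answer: 95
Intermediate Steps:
y = -4 (y = -3 - 1 = -4)
X(-5)*(-15 + y) = -5*(-15 - 4) = -5*(-19) = 95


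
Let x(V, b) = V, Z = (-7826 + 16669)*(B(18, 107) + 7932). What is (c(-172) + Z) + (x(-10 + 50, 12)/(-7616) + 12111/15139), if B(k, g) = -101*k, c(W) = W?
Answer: 779215928239017/14412328 ≈ 5.4066e+7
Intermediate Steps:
Z = 54066102 (Z = (-7826 + 16669)*(-101*18 + 7932) = 8843*(-1818 + 7932) = 8843*6114 = 54066102)
(c(-172) + Z) + (x(-10 + 50, 12)/(-7616) + 12111/15139) = (-172 + 54066102) + ((-10 + 50)/(-7616) + 12111/15139) = 54065930 + (40*(-1/7616) + 12111*(1/15139)) = 54065930 + (-5/952 + 12111/15139) = 54065930 + 11453977/14412328 = 779215928239017/14412328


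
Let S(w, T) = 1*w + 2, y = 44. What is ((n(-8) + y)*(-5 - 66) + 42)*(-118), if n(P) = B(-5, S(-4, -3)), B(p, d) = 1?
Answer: 372054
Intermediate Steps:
S(w, T) = 2 + w (S(w, T) = w + 2 = 2 + w)
n(P) = 1
((n(-8) + y)*(-5 - 66) + 42)*(-118) = ((1 + 44)*(-5 - 66) + 42)*(-118) = (45*(-71) + 42)*(-118) = (-3195 + 42)*(-118) = -3153*(-118) = 372054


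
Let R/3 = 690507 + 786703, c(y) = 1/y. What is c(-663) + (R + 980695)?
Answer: 3588371474/663 ≈ 5.4123e+6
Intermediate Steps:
R = 4431630 (R = 3*(690507 + 786703) = 3*1477210 = 4431630)
c(-663) + (R + 980695) = 1/(-663) + (4431630 + 980695) = -1/663 + 5412325 = 3588371474/663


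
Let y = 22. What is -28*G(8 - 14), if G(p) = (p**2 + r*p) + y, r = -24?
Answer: -5656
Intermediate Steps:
G(p) = 22 + p**2 - 24*p (G(p) = (p**2 - 24*p) + 22 = 22 + p**2 - 24*p)
-28*G(8 - 14) = -28*(22 + (8 - 14)**2 - 24*(8 - 14)) = -28*(22 + (-6)**2 - 24*(-6)) = -28*(22 + 36 + 144) = -28*202 = -5656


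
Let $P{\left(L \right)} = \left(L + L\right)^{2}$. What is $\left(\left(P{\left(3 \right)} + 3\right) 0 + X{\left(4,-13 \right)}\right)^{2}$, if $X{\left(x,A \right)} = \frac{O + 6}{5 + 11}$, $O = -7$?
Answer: $\frac{1}{256} \approx 0.0039063$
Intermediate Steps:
$P{\left(L \right)} = 4 L^{2}$ ($P{\left(L \right)} = \left(2 L\right)^{2} = 4 L^{2}$)
$X{\left(x,A \right)} = - \frac{1}{16}$ ($X{\left(x,A \right)} = \frac{-7 + 6}{5 + 11} = - \frac{1}{16}$)
$\left(\left(P{\left(3 \right)} + 3\right) 0 + X{\left(4,-13 \right)}\right)^{2} = \left(\left(4 \cdot 3^{2} + 3\right) 0 - \frac{1}{16}\right)^{2} = \left(\left(4 \cdot 9 + 3\right) 0 - \frac{1}{16}\right)^{2} = \left(\left(36 + 3\right) 0 - \frac{1}{16}\right)^{2} = \left(39 \cdot 0 - \frac{1}{16}\right)^{2} = \left(0 - \frac{1}{16}\right)^{2} = \left(- \frac{1}{16}\right)^{2} = \frac{1}{256}$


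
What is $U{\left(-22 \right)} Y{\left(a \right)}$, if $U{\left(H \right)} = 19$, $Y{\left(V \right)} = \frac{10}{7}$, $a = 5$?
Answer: $\frac{190}{7} \approx 27.143$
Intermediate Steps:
$Y{\left(V \right)} = \frac{10}{7}$ ($Y{\left(V \right)} = 10 \cdot \frac{1}{7} = \frac{10}{7}$)
$U{\left(-22 \right)} Y{\left(a \right)} = 19 \cdot \frac{10}{7} = \frac{190}{7}$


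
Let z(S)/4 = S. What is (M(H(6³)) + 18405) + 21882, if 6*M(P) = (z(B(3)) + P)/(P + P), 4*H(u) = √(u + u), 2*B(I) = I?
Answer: 483445/12 + √3/18 ≈ 40287.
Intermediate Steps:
B(I) = I/2
z(S) = 4*S
H(u) = √2*√u/4 (H(u) = √(u + u)/4 = √(2*u)/4 = (√2*√u)/4 = √2*√u/4)
M(P) = (6 + P)/(12*P) (M(P) = ((4*((½)*3) + P)/(P + P))/6 = ((4*(3/2) + P)/((2*P)))/6 = ((6 + P)*(1/(2*P)))/6 = ((6 + P)/(2*P))/6 = (6 + P)/(12*P))
(M(H(6³)) + 18405) + 21882 = ((6 + √2*√(6³)/4)/(12*((√2*√(6³)/4))) + 18405) + 21882 = ((6 + √2*√216/4)/(12*((√2*√216/4))) + 18405) + 21882 = ((6 + √2*(6*√6)/4)/(12*((√2*(6*√6)/4))) + 18405) + 21882 = ((6 + 3*√3)/(12*((3*√3))) + 18405) + 21882 = ((√3/9)*(6 + 3*√3)/12 + 18405) + 21882 = (√3*(6 + 3*√3)/108 + 18405) + 21882 = (18405 + √3*(6 + 3*√3)/108) + 21882 = 40287 + √3*(6 + 3*√3)/108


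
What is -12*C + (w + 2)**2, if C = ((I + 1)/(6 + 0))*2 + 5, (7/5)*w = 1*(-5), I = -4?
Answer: -2231/49 ≈ -45.531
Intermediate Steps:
w = -25/7 (w = 5*(1*(-5))/7 = (5/7)*(-5) = -25/7 ≈ -3.5714)
C = 4 (C = ((-4 + 1)/(6 + 0))*2 + 5 = -3/6*2 + 5 = -3*1/6*2 + 5 = -1/2*2 + 5 = -1 + 5 = 4)
-12*C + (w + 2)**2 = -12*4 + (-25/7 + 2)**2 = -48 + (-11/7)**2 = -48 + 121/49 = -2231/49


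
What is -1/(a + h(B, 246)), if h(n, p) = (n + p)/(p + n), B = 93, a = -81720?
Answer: 1/81719 ≈ 1.2237e-5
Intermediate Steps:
h(n, p) = 1 (h(n, p) = (n + p)/(n + p) = 1)
-1/(a + h(B, 246)) = -1/(-81720 + 1) = -1/(-81719) = -1*(-1/81719) = 1/81719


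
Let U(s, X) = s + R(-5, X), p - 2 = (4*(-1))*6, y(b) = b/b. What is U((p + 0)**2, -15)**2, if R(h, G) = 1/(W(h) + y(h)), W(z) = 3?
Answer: 3751969/16 ≈ 2.3450e+5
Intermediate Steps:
y(b) = 1
p = -22 (p = 2 + (4*(-1))*6 = 2 - 4*6 = 2 - 24 = -22)
R(h, G) = 1/4 (R(h, G) = 1/(3 + 1) = 1/4)
U(s, X) = 1/4 + s (U(s, X) = s + 1/4 = 1/4 + s)
U((p + 0)**2, -15)**2 = (1/4 + (-22 + 0)**2)**2 = (1/4 + (-22)**2)**2 = (1/4 + 484)**2 = (1937/4)**2 = 3751969/16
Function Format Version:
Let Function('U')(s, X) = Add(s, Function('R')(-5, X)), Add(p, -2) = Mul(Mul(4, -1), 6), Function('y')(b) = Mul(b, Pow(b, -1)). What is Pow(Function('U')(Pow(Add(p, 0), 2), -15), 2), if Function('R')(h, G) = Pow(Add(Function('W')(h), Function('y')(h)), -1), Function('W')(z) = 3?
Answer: Rational(3751969, 16) ≈ 2.3450e+5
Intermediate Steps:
Function('y')(b) = 1
p = -22 (p = Add(2, Mul(Mul(4, -1), 6)) = Add(2, Mul(-4, 6)) = Add(2, -24) = -22)
Function('R')(h, G) = Rational(1, 4) (Function('R')(h, G) = Pow(Add(3, 1), -1) = Pow(4, -1) = Rational(1, 4))
Function('U')(s, X) = Add(Rational(1, 4), s) (Function('U')(s, X) = Add(s, Rational(1, 4)) = Add(Rational(1, 4), s))
Pow(Function('U')(Pow(Add(p, 0), 2), -15), 2) = Pow(Add(Rational(1, 4), Pow(Add(-22, 0), 2)), 2) = Pow(Add(Rational(1, 4), Pow(-22, 2)), 2) = Pow(Add(Rational(1, 4), 484), 2) = Pow(Rational(1937, 4), 2) = Rational(3751969, 16)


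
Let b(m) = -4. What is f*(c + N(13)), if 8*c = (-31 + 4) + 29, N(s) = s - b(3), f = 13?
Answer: 897/4 ≈ 224.25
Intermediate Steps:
N(s) = 4 + s (N(s) = s - 1*(-4) = s + 4 = 4 + s)
c = 1/4 (c = ((-31 + 4) + 29)/8 = (-27 + 29)/8 = (1/8)*2 = 1/4 ≈ 0.25000)
f*(c + N(13)) = 13*(1/4 + (4 + 13)) = 13*(1/4 + 17) = 13*(69/4) = 897/4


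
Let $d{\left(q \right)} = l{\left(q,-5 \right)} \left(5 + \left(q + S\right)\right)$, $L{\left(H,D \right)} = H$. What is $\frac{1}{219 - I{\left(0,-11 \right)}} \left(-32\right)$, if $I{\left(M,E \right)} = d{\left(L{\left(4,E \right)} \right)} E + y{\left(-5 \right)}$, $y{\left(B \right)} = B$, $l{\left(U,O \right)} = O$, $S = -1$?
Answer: $\frac{4}{27} \approx 0.14815$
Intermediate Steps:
$d{\left(q \right)} = -20 - 5 q$ ($d{\left(q \right)} = - 5 \left(5 + \left(q - 1\right)\right) = - 5 \left(5 + \left(-1 + q\right)\right) = - 5 \left(4 + q\right) = -20 - 5 q$)
$I{\left(M,E \right)} = -5 - 40 E$ ($I{\left(M,E \right)} = \left(-20 - 20\right) E - 5 = - 40 E - 5 = -5 - 40 E$)
$\frac{1}{219 - I{\left(0,-11 \right)}} \left(-32\right) = \frac{1}{219 - \left(-5 - -440\right)} \left(-32\right) = \frac{1}{219 - \left(-5 + 440\right)} \left(-32\right) = \frac{1}{219 - 435} \left(-32\right) = \frac{1}{-216} \left(-32\right) = \left(- \frac{1}{216}\right) \left(-32\right) = \frac{4}{27}$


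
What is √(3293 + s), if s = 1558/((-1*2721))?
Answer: √24376609095/2721 ≈ 57.380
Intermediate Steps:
s = -1558/2721 (s = 1558/(-2721) = 1558*(-1/2721) = -1558/2721 ≈ -0.57258)
√(3293 + s) = √(3293 - 1558/2721) = √(8958695/2721) = √24376609095/2721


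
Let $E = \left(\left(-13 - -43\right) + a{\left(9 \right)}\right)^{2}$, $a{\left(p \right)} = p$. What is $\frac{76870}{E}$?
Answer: $\frac{76870}{1521} \approx 50.539$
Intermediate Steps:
$E = 1521$ ($E = \left(\left(-13 - -43\right) + 9\right)^{2} = \left(\left(-13 + 43\right) + 9\right)^{2} = \left(30 + 9\right)^{2} = 39^{2} = 1521$)
$\frac{76870}{E} = \frac{76870}{1521}$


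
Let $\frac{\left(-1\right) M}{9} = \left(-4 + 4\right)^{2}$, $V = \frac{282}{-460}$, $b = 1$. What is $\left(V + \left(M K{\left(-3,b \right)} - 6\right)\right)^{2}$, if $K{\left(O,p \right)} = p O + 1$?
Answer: $\frac{2313441}{52900} \approx 43.732$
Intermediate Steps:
$V = - \frac{141}{230}$ ($V = 282 \left(- \frac{1}{460}\right) = - \frac{141}{230} \approx -0.61304$)
$M = 0$ ($M = - 9 \left(-4 + 4\right)^{2} = - 9 \cdot 0^{2} = \left(-9\right) 0 = 0$)
$K{\left(O,p \right)} = 1 + O p$ ($K{\left(O,p \right)} = O p + 1 = 1 + O p$)
$\left(V + \left(M K{\left(-3,b \right)} - 6\right)\right)^{2} = \left(- \frac{141}{230} - \left(6 + 0 \left(1 - 3\right)\right)\right)^{2} = \left(- \frac{141}{230} + \left(0 \left(-2\right) - 6\right)\right)^{2} = \left(- \frac{141}{230} + \left(0 - 6\right)\right)^{2} = \left(- \frac{141}{230} - 6\right)^{2} = \left(- \frac{1521}{230}\right)^{2} = \frac{2313441}{52900}$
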